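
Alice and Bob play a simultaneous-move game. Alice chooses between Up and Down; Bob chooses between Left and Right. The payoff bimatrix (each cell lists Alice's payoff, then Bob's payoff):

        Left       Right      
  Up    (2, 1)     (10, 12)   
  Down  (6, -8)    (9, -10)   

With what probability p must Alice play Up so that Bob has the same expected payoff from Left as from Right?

Set Bob's expected payoff from Left equal to that from Right:
  Bob's payoff from Left: p·1 + (1−p)·(-8) = 9p - 8
  Bob's payoff from Right: p·12 + (1−p)·(-10) = 22p - 10
  9p - 8 = 22p - 10  ⇒  -13p = -2  ⇒  p = 2/13.

p = 2/13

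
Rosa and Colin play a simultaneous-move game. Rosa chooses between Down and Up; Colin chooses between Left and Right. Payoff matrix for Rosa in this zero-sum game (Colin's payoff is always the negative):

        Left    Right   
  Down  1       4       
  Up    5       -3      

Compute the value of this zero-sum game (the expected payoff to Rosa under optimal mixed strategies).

For Rosa to be willing to mix, Rosa must be indifferent between Down and Up, which pins down Colin's mix.
  Rosa's payoff from Down: q·1 + (1−q)·4 = -3q + 4
  Rosa's payoff from Up: q·5 + (1−q)·(-3) = 8q - 3
  -3q + 4 = 8q - 3  ⇒  -11q = -7  ⇒  q = 7/11.
The value is Rosa's expected payoff against this mix (using Down): (7/11)·1 + (4/11)·4 = 23/11.

v = 23/11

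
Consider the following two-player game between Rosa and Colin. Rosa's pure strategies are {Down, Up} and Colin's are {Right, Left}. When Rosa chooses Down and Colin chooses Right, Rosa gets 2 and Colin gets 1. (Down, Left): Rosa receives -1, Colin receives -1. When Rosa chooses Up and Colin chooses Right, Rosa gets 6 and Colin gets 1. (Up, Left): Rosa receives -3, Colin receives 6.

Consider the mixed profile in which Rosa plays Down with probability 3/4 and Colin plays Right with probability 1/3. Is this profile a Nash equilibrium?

No

Given Rosa's mix p = 3/4, Colin's payoff from Right is 1 but from Left is 3/4. Colin strictly prefers Right, so Colin would not mix.
So the proposed profile is not a Nash equilibrium.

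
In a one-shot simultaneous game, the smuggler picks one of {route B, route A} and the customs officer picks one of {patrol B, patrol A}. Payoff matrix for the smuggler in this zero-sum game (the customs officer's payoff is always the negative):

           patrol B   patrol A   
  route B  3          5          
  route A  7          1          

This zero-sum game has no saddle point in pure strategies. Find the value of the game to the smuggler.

The smuggler's indifference between route B and route A determines the customs officer's mixing probability q:
  the smuggler's expected payoff from route B: q·3 + (1−q)·5 = -2q + 5
  the smuggler's expected payoff from route A: q·7 + (1−q)·1 = 6q + 1
  -2q + 5 = 6q + 1  ⇒  -8q = -4  ⇒  q = 1/2.
The value is the smuggler's expected payoff against this mix (using route B): (1/2)·3 + (1/2)·5 = 4.

v = 4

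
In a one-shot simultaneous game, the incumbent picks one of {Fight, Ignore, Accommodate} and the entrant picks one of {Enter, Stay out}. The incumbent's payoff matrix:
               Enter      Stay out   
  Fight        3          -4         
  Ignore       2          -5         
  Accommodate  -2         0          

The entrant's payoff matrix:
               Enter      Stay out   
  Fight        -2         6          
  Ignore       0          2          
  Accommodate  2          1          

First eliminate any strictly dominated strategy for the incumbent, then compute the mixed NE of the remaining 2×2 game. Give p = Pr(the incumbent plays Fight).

The incumbent's strategy Ignore is strictly dominated by Fight: 3 > 2 and -4 > -5. Eliminate Ignore.
For the entrant to be willing to mix, the entrant must be indifferent between Enter and Stay out, which pins down the incumbent's mix.
  the entrant's payoff from Enter: p·(-2) + (1−p)·2 = -4p + 2
  the entrant's payoff from Stay out: p·6 + (1−p)·1 = 5p + 1
  -4p + 2 = 5p + 1  ⇒  -9p = -1  ⇒  p = 1/9.

p = 1/9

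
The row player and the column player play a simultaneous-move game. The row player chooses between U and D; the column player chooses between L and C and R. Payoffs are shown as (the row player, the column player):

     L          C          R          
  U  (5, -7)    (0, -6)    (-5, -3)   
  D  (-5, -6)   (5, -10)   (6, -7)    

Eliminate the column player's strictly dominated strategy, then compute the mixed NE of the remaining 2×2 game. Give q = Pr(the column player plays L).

The column player's strategy C is strictly dominated by R: -3 > -6 and -7 > -10. Eliminate C.
The row player's indifference between U and D determines the column player's mixing probability q:
  the row player's payoff to U: q·5 + (1−q)·(-5) = 10q - 5
  the row player's payoff to D: q·(-5) + (1−q)·6 = -11q + 6
  10q - 5 = -11q + 6  ⇒  21q = 11  ⇒  q = 11/21.

q = 11/21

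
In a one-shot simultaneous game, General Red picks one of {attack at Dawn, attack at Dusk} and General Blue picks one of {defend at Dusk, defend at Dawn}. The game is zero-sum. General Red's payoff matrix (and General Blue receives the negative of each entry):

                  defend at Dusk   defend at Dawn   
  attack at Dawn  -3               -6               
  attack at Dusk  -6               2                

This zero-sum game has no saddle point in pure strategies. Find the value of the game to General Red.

v = -42/11

For General Red to be willing to mix, General Red must be indifferent between attack at Dawn and attack at Dusk, which pins down General Blue's mix.
  General Red's expected payoff from attack at Dawn: q·(-3) + (1−q)·(-6) = 3q - 6
  General Red's expected payoff from attack at Dusk: q·(-6) + (1−q)·2 = -8q + 2
  3q - 6 = -8q + 2  ⇒  11q = 8  ⇒  q = 8/11.
The value is General Red's expected payoff against this mix (using attack at Dawn): (8/11)·(-3) + (3/11)·(-6) = -42/11.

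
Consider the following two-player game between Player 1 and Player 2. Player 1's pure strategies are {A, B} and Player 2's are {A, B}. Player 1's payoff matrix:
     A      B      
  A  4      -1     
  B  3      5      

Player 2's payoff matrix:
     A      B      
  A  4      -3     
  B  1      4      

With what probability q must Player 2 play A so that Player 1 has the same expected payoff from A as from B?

q = 6/7

In a mixed equilibrium Player 1 is indifferent between A and B; this condition fixes q.
  Player 1's payoff to A: q·4 + (1−q)·(-1) = 5q - 1
  Player 1's payoff to B: q·3 + (1−q)·5 = -2q + 5
  5q - 1 = -2q + 5  ⇒  7q = 6  ⇒  q = 6/7.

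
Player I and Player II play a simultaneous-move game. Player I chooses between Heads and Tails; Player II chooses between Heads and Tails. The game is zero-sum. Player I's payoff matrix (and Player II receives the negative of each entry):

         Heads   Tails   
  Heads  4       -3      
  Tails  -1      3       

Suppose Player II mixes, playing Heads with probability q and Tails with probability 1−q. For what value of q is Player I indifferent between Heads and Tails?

Player I's indifference between Heads and Tails determines Player II's mixing probability q:
  Player I's expected payoff from Heads: q·4 + (1−q)·(-3) = 7q - 3
  Player I's expected payoff from Tails: q·(-1) + (1−q)·3 = -4q + 3
  7q - 3 = -4q + 3  ⇒  11q = 6  ⇒  q = 6/11.

q = 6/11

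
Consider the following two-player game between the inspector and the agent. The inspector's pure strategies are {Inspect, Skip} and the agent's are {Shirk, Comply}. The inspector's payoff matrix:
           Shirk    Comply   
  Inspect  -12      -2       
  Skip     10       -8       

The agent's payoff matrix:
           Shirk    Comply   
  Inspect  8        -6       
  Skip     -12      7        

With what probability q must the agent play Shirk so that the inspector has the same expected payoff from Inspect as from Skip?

The agent's mix must leave the inspector indifferent between Inspect and Skip.
  the inspector's payoff to Inspect: q·(-12) + (1−q)·(-2) = -10q - 2
  the inspector's payoff to Skip: q·10 + (1−q)·(-8) = 18q - 8
  -10q - 2 = 18q - 8  ⇒  -28q = -6  ⇒  q = 3/14.

q = 3/14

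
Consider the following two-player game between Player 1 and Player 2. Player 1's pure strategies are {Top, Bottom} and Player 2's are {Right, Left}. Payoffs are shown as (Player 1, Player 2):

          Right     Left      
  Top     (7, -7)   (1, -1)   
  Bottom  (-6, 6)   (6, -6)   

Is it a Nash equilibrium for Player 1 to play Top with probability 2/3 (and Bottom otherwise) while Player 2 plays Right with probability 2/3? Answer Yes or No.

Given Player 2's mix q = 2/3, Player 1's payoff from Top is 5 but from Bottom is -2. Player 1 strictly prefers Top, so Player 1 would not mix.
So the proposed profile is not a Nash equilibrium.

No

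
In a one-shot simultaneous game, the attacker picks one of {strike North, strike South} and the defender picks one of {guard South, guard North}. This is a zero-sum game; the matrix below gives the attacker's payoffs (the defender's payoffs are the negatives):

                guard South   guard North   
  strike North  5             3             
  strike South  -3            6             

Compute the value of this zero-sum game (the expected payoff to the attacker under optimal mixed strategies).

v = 39/11

For the attacker to be willing to mix, the attacker must be indifferent between strike North and strike South, which pins down the defender's mix.
  the attacker's expected payoff from strike North: q·5 + (1−q)·3 = 2q + 3
  the attacker's expected payoff from strike South: q·(-3) + (1−q)·6 = -9q + 6
  2q + 3 = -9q + 6  ⇒  11q = 3  ⇒  q = 3/11.
The value is the attacker's expected payoff against this mix (using strike North): (3/11)·5 + (8/11)·3 = 39/11.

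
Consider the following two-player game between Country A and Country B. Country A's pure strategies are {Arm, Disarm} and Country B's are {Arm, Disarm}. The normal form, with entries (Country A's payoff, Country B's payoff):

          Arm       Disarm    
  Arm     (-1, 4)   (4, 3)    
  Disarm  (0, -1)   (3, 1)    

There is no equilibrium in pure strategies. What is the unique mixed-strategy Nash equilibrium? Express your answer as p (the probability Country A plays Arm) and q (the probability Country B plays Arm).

Country B's indifference between Arm and Disarm determines Country A's mixing probability p:
  Country B's expected payoff from Arm: p·4 + (1−p)·(-1) = 5p - 1
  Country B's expected payoff from Disarm: p·3 + (1−p)·1 = 2p + 1
  5p - 1 = 2p + 1  ⇒  3p = 2  ⇒  p = 2/3.
Country A's indifference between Arm and Disarm determines Country B's mixing probability q:
  Country A's expected payoff from Arm: q·(-1) + (1−q)·4 = -5q + 4
  Country A's expected payoff from Disarm: q·0 + (1−q)·3 = -3q + 3
  -5q + 4 = -3q + 3  ⇒  -2q = -1  ⇒  q = 1/2.

p = 2/3, q = 1/2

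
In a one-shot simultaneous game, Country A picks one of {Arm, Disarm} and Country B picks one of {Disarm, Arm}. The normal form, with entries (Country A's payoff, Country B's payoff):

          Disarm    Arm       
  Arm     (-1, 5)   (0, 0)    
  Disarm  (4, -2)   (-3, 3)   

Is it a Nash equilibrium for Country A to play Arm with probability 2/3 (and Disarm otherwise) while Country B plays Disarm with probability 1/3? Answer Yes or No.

No

Given Country A's mix p = 2/3, Country B's payoff from Disarm is 8/3 but from Arm is 1. Country B strictly prefers Disarm, so Country B would not mix.
So the proposed profile is not a Nash equilibrium.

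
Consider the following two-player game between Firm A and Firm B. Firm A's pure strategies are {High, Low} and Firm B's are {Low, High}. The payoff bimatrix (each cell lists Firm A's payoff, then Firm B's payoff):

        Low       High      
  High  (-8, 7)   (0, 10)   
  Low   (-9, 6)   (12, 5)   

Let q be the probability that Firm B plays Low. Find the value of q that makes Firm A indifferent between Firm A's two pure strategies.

Firm A's indifference between High and Low determines Firm B's mixing probability q:
  Firm A's expected payoff from High: q·(-8) + (1−q)·0 = -8q
  Firm A's expected payoff from Low: q·(-9) + (1−q)·12 = -21q + 12
  -8q = -21q + 12  ⇒  13q = 12  ⇒  q = 12/13.

q = 12/13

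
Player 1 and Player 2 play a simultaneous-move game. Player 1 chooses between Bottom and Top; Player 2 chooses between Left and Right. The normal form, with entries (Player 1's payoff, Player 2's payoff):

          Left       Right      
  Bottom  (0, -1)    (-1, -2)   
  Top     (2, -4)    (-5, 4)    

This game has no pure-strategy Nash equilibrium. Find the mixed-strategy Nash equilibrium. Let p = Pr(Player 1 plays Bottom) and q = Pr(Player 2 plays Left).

p = 8/9, q = 2/3

Player 2's indifference between Left and Right determines Player 1's mixing probability p:
  Player 2's payoff from Left: p·(-1) + (1−p)·(-4) = 3p - 4
  Player 2's payoff from Right: p·(-2) + (1−p)·4 = -6p + 4
  3p - 4 = -6p + 4  ⇒  9p = 8  ⇒  p = 8/9.
In a mixed equilibrium Player 1 is indifferent between Bottom and Top; this condition fixes q.
  Player 1's payoff from Bottom: q·0 + (1−q)·(-1) = q - 1
  Player 1's payoff from Top: q·2 + (1−q)·(-5) = 7q - 5
  q - 1 = 7q - 5  ⇒  -6q = -4  ⇒  q = 2/3.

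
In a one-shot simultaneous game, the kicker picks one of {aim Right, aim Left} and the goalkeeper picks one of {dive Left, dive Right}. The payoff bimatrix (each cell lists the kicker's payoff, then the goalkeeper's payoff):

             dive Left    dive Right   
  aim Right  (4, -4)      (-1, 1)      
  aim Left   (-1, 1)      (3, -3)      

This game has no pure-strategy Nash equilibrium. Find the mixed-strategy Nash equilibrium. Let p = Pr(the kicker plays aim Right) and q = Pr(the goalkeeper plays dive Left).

The kicker's mix must leave the goalkeeper indifferent between dive Left and dive Right.
  the goalkeeper's payoff to dive Left: p·(-4) + (1−p)·1 = -5p + 1
  the goalkeeper's payoff to dive Right: p·1 + (1−p)·(-3) = 4p - 3
  -5p + 1 = 4p - 3  ⇒  -9p = -4  ⇒  p = 4/9.
In a mixed equilibrium the kicker is indifferent between aim Right and aim Left; this condition fixes q.
  the kicker's payoff to aim Right: q·4 + (1−q)·(-1) = 5q - 1
  the kicker's payoff to aim Left: q·(-1) + (1−q)·3 = -4q + 3
  5q - 1 = -4q + 3  ⇒  9q = 4  ⇒  q = 4/9.

p = 4/9, q = 4/9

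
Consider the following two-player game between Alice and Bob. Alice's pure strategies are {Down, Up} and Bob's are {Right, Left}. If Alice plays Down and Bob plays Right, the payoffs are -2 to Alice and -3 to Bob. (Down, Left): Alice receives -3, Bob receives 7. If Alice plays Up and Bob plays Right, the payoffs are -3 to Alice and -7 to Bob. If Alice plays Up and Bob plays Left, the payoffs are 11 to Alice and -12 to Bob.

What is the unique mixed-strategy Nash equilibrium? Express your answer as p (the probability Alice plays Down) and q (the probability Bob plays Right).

p = 1/3, q = 14/15

In a mixed equilibrium Bob is indifferent between Right and Left; this condition fixes p.
  Bob's expected payoff from Right: p·(-3) + (1−p)·(-7) = 4p - 7
  Bob's expected payoff from Left: p·7 + (1−p)·(-12) = 19p - 12
  4p - 7 = 19p - 12  ⇒  -15p = -5  ⇒  p = 1/3.
Set Alice's expected payoff from Down equal to that from Up:
  Alice's expected payoff from Down: q·(-2) + (1−q)·(-3) = q - 3
  Alice's expected payoff from Up: q·(-3) + (1−q)·11 = -14q + 11
  q - 3 = -14q + 11  ⇒  15q = 14  ⇒  q = 14/15.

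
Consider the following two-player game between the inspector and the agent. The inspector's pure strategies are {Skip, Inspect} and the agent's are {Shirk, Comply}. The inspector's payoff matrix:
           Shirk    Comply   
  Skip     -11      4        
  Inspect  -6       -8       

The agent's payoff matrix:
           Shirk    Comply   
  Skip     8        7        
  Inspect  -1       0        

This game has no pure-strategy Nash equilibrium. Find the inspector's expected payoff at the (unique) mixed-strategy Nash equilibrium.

-112/17

The inspector's indifference between Skip and Inspect determines the agent's mixing probability q:
  the inspector's expected payoff from Skip: q·(-11) + (1−q)·4 = -15q + 4
  the inspector's expected payoff from Inspect: q·(-6) + (1−q)·(-8) = 2q - 8
  -15q + 4 = 2q - 8  ⇒  -17q = -12  ⇒  q = 12/17.
At equilibrium the inspector is indifferent across rows, so the inspector's payoff equals the payoff from Skip: (12/17)·(-11) + (5/17)·4 = -112/17.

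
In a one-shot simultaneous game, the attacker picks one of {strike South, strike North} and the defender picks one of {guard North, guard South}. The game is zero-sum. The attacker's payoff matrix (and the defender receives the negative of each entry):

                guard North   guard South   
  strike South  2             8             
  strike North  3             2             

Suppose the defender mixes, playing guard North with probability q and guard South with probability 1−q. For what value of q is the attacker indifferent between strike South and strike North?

q = 6/7

In a mixed equilibrium the attacker is indifferent between strike South and strike North; this condition fixes q.
  the attacker's payoff from strike South: q·2 + (1−q)·8 = -6q + 8
  the attacker's payoff from strike North: q·3 + (1−q)·2 = q + 2
  -6q + 8 = q + 2  ⇒  -7q = -6  ⇒  q = 6/7.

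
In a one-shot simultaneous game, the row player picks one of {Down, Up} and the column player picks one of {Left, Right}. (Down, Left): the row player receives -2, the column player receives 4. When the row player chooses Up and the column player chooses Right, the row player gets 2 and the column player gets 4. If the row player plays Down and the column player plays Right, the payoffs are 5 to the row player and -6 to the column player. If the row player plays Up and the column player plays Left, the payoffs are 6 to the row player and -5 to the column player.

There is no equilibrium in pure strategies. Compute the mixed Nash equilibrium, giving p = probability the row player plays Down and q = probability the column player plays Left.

p = 9/19, q = 3/11

For the column player to be willing to mix, the column player must be indifferent between Left and Right, which pins down the row player's mix.
  the column player's expected payoff from Left: p·4 + (1−p)·(-5) = 9p - 5
  the column player's expected payoff from Right: p·(-6) + (1−p)·4 = -10p + 4
  9p - 5 = -10p + 4  ⇒  19p = 9  ⇒  p = 9/19.
Set the row player's expected payoff from Down equal to that from Up:
  the row player's payoff to Down: q·(-2) + (1−q)·5 = -7q + 5
  the row player's payoff to Up: q·6 + (1−q)·2 = 4q + 2
  -7q + 5 = 4q + 2  ⇒  -11q = -3  ⇒  q = 3/11.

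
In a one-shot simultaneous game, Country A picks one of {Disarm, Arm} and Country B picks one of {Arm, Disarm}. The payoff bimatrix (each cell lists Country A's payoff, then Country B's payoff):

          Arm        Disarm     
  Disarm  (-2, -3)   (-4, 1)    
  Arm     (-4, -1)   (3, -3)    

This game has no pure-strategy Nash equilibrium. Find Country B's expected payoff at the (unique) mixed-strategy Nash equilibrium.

-5/3

Country A's mix must leave Country B indifferent between Arm and Disarm.
  Country B's payoff from Arm: p·(-3) + (1−p)·(-1) = -2p - 1
  Country B's payoff from Disarm: p·1 + (1−p)·(-3) = 4p - 3
  -2p - 1 = 4p - 3  ⇒  -6p = -2  ⇒  p = 1/3.
At equilibrium Country B is indifferent across columns, so Country B's payoff equals the payoff from Arm: (1/3)·(-3) + (2/3)·(-1) = -5/3.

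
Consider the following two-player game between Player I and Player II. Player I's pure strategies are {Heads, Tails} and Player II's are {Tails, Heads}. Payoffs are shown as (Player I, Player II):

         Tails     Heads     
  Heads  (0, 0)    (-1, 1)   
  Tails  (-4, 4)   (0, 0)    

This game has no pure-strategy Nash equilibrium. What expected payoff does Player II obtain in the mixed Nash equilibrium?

For Player II to be willing to mix, Player II must be indifferent between Tails and Heads, which pins down Player I's mix.
  Player II's payoff from Tails: p·0 + (1−p)·4 = -4p + 4
  Player II's payoff from Heads: p·1 + (1−p)·0 = p
  -4p + 4 = p  ⇒  -5p = -4  ⇒  p = 4/5.
At equilibrium Player II is indifferent across columns, so Player II's payoff equals the payoff from Tails: (4/5)·0 + (1/5)·4 = 4/5.

4/5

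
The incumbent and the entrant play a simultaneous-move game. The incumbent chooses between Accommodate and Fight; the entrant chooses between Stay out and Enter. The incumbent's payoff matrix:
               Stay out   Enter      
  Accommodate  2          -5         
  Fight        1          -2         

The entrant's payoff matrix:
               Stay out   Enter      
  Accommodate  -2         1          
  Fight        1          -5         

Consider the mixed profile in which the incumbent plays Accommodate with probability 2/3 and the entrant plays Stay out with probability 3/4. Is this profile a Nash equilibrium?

Check the entrant's indifference given the incumbent's mix p = 2/3:
  payoff from Stay out = -1; payoff from Enter = -1 — equal.
Check the incumbent's indifference given the entrant's mix q = 3/4:
  payoff from Accommodate = 1/4; payoff from Fight = 1/4 — equal.
Both players are indifferent, so neither can profitably deviate.

Yes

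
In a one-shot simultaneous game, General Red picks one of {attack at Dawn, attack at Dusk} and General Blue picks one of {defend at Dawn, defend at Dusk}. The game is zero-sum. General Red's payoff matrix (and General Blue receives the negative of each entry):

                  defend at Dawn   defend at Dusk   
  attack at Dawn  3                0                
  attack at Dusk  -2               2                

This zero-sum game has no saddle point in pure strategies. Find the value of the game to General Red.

v = 6/7

General Red's indifference between attack at Dawn and attack at Dusk determines General Blue's mixing probability q:
  General Red's payoff from attack at Dawn: q·3 + (1−q)·0 = 3q
  General Red's payoff from attack at Dusk: q·(-2) + (1−q)·2 = -4q + 2
  3q = -4q + 2  ⇒  7q = 2  ⇒  q = 2/7.
The value is General Red's expected payoff against this mix (using attack at Dawn): (2/7)·3 + (5/7)·0 = 6/7.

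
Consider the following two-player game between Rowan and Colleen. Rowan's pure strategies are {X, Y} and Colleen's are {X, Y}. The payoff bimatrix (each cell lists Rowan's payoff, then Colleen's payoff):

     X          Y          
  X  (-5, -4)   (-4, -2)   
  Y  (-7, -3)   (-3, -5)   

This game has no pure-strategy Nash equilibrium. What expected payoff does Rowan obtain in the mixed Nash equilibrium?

-13/3

Set Rowan's expected payoff from X equal to that from Y:
  Rowan's payoff to X: q·(-5) + (1−q)·(-4) = -q - 4
  Rowan's payoff to Y: q·(-7) + (1−q)·(-3) = -4q - 3
  -q - 4 = -4q - 3  ⇒  3q = 1  ⇒  q = 1/3.
At equilibrium Rowan is indifferent across rows, so Rowan's payoff equals the payoff from X: (1/3)·(-5) + (2/3)·(-4) = -13/3.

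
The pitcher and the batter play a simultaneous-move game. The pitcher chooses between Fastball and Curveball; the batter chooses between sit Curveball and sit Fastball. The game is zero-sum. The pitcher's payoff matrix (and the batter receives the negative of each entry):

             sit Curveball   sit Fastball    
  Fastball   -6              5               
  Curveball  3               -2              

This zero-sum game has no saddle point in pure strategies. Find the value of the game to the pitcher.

The batter's mix must leave the pitcher indifferent between Fastball and Curveball.
  the pitcher's payoff to Fastball: q·(-6) + (1−q)·5 = -11q + 5
  the pitcher's payoff to Curveball: q·3 + (1−q)·(-2) = 5q - 2
  -11q + 5 = 5q - 2  ⇒  -16q = -7  ⇒  q = 7/16.
The value is the pitcher's expected payoff against this mix (using Fastball): (7/16)·(-6) + (9/16)·5 = 3/16.

v = 3/16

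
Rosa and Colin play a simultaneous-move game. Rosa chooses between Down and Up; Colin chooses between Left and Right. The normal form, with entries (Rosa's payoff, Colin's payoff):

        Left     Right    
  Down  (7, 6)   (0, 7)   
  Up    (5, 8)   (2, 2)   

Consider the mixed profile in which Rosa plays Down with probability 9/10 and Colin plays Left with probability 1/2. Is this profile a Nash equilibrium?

Given Rosa's mix p = 9/10, Colin's payoff from Left is 31/5 but from Right is 13/2. Colin strictly prefers Right, so Colin would not mix.
So the proposed profile is not a Nash equilibrium.

No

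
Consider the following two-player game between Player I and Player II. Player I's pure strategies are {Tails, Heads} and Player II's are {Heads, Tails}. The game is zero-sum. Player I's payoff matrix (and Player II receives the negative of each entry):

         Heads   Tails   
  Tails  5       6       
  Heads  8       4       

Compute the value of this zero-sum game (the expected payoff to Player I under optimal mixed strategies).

v = 28/5

Player I's indifference between Tails and Heads determines Player II's mixing probability q:
  Player I's expected payoff from Tails: q·5 + (1−q)·6 = -q + 6
  Player I's expected payoff from Heads: q·8 + (1−q)·4 = 4q + 4
  -q + 6 = 4q + 4  ⇒  -5q = -2  ⇒  q = 2/5.
The value is Player I's expected payoff against this mix (using Tails): (2/5)·5 + (3/5)·6 = 28/5.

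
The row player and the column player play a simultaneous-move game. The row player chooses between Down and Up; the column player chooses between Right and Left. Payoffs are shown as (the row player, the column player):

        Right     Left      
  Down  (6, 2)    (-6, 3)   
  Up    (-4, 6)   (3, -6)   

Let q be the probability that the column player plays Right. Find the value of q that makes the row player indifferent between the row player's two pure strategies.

q = 9/19

In a mixed equilibrium the row player is indifferent between Down and Up; this condition fixes q.
  the row player's payoff to Down: q·6 + (1−q)·(-6) = 12q - 6
  the row player's payoff to Up: q·(-4) + (1−q)·3 = -7q + 3
  12q - 6 = -7q + 3  ⇒  19q = 9  ⇒  q = 9/19.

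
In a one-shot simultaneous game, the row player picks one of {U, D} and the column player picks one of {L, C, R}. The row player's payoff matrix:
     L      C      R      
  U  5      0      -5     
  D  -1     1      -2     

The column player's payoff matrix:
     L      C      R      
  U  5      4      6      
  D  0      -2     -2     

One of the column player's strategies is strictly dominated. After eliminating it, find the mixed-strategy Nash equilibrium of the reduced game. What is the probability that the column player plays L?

q = 1/3

The column player's strategy C is strictly dominated by L: 5 > 4 and 0 > -2. Eliminate C.
For the row player to be willing to mix, the row player must be indifferent between U and D, which pins down the column player's mix.
  the row player's payoff to U: q·5 + (1−q)·(-5) = 10q - 5
  the row player's payoff to D: q·(-1) + (1−q)·(-2) = q - 2
  10q - 5 = q - 2  ⇒  9q = 3  ⇒  q = 1/3.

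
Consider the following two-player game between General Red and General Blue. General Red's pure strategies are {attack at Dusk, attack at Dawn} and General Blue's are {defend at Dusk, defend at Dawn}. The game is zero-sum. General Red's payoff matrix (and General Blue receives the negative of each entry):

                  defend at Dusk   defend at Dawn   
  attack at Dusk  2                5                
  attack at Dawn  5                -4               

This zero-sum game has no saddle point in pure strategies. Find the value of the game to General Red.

General Blue's mix must leave General Red indifferent between attack at Dusk and attack at Dawn.
  General Red's expected payoff from attack at Dusk: q·2 + (1−q)·5 = -3q + 5
  General Red's expected payoff from attack at Dawn: q·5 + (1−q)·(-4) = 9q - 4
  -3q + 5 = 9q - 4  ⇒  -12q = -9  ⇒  q = 3/4.
The value is General Red's expected payoff against this mix (using attack at Dusk): (3/4)·2 + (1/4)·5 = 11/4.

v = 11/4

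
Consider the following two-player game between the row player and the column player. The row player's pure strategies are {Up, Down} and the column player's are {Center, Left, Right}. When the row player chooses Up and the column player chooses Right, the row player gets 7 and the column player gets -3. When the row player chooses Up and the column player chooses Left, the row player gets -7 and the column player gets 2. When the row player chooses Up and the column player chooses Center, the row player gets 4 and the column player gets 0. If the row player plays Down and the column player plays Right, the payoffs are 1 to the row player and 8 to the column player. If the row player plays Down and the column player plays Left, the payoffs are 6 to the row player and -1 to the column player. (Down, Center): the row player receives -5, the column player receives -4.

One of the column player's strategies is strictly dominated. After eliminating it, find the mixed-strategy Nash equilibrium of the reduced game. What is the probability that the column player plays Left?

The column player's strategy Center is strictly dominated by Left: 2 > 0 and -1 > -4. Eliminate Center.
For the row player to be willing to mix, the row player must be indifferent between Up and Down, which pins down the column player's mix.
  the row player's expected payoff from Up: q·(-7) + (1−q)·7 = -14q + 7
  the row player's expected payoff from Down: q·6 + (1−q)·1 = 5q + 1
  -14q + 7 = 5q + 1  ⇒  -19q = -6  ⇒  q = 6/19.

q = 6/19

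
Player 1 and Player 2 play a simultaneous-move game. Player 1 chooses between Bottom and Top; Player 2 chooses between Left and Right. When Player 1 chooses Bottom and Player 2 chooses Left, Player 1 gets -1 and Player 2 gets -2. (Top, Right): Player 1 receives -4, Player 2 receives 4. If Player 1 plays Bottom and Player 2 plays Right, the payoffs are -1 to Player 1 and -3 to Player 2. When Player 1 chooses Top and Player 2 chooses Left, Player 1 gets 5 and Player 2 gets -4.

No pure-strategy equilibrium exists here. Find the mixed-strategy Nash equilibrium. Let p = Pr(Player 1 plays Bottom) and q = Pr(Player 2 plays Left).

For Player 2 to be willing to mix, Player 2 must be indifferent between Left and Right, which pins down Player 1's mix.
  Player 2's payoff from Left: p·(-2) + (1−p)·(-4) = 2p - 4
  Player 2's payoff from Right: p·(-3) + (1−p)·4 = -7p + 4
  2p - 4 = -7p + 4  ⇒  9p = 8  ⇒  p = 8/9.
Player 2's mix must leave Player 1 indifferent between Bottom and Top.
  Player 1's expected payoff from Bottom: q·(-1) + (1−q)·(-1) = -1
  Player 1's expected payoff from Top: q·5 + (1−q)·(-4) = 9q - 4
  -1 = 9q - 4  ⇒  -9q = -3  ⇒  q = 1/3.

p = 8/9, q = 1/3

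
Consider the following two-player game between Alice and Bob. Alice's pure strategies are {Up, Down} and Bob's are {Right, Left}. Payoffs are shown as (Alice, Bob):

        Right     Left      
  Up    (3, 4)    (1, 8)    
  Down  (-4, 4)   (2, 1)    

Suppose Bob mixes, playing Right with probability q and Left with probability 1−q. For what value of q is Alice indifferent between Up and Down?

Alice's indifference between Up and Down determines Bob's mixing probability q:
  Alice's payoff from Up: q·3 + (1−q)·1 = 2q + 1
  Alice's payoff from Down: q·(-4) + (1−q)·2 = -6q + 2
  2q + 1 = -6q + 2  ⇒  8q = 1  ⇒  q = 1/8.

q = 1/8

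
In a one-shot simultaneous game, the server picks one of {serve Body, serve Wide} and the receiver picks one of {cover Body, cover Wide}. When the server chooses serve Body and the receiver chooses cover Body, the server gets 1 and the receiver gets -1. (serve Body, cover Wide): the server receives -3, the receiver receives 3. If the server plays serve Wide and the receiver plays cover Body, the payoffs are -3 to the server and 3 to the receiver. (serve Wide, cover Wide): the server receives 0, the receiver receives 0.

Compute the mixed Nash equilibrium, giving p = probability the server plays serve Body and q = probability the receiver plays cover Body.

p = 3/7, q = 3/7

Set the receiver's expected payoff from cover Body equal to that from cover Wide:
  the receiver's expected payoff from cover Body: p·(-1) + (1−p)·3 = -4p + 3
  the receiver's expected payoff from cover Wide: p·3 + (1−p)·0 = 3p
  -4p + 3 = 3p  ⇒  -7p = -3  ⇒  p = 3/7.
The server's indifference between serve Body and serve Wide determines the receiver's mixing probability q:
  the server's payoff from serve Body: q·1 + (1−q)·(-3) = 4q - 3
  the server's payoff from serve Wide: q·(-3) + (1−q)·0 = -3q
  4q - 3 = -3q  ⇒  7q = 3  ⇒  q = 3/7.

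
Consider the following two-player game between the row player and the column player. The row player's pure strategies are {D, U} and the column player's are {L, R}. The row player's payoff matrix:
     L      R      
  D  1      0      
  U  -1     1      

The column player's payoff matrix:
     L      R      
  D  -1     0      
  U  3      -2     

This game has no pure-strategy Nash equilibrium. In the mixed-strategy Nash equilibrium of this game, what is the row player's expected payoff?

In a mixed equilibrium the row player is indifferent between D and U; this condition fixes q.
  the row player's expected payoff from D: q·1 + (1−q)·0 = q
  the row player's expected payoff from U: q·(-1) + (1−q)·1 = -2q + 1
  q = -2q + 1  ⇒  3q = 1  ⇒  q = 1/3.
At equilibrium the row player is indifferent across rows, so the row player's payoff equals the payoff from D: (1/3)·1 + (2/3)·0 = 1/3.

1/3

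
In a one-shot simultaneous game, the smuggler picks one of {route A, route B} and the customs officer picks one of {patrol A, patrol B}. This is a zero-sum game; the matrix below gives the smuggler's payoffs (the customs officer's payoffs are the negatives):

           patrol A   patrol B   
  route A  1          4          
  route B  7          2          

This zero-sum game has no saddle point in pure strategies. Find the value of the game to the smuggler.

The smuggler's indifference between route A and route B determines the customs officer's mixing probability q:
  the smuggler's payoff from route A: q·1 + (1−q)·4 = -3q + 4
  the smuggler's payoff from route B: q·7 + (1−q)·2 = 5q + 2
  -3q + 4 = 5q + 2  ⇒  -8q = -2  ⇒  q = 1/4.
The value is the smuggler's expected payoff against this mix (using route A): (1/4)·1 + (3/4)·4 = 13/4.

v = 13/4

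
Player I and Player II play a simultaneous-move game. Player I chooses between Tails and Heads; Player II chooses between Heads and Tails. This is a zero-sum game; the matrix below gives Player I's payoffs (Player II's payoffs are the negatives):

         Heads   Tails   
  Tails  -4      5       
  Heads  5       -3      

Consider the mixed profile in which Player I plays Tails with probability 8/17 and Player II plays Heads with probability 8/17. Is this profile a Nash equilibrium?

Check Player II's indifference given Player I's mix p = 8/17:
  payoff from Heads = -13/17; payoff from Tails = -13/17 — equal.
Check Player I's indifference given Player II's mix q = 8/17:
  payoff from Tails = 13/17; payoff from Heads = 13/17 — equal.
Both players are indifferent, so neither can profitably deviate.

Yes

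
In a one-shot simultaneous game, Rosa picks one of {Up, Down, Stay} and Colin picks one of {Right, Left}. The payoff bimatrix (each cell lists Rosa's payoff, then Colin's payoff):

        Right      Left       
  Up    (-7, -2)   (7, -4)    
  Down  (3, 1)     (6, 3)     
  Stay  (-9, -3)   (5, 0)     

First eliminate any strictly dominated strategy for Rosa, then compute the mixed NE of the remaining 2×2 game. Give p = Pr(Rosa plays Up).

p = 1/2

Rosa's strategy Stay is strictly dominated by Up: -7 > -9 and 7 > 5. Eliminate Stay.
In a mixed equilibrium Colin is indifferent between Right and Left; this condition fixes p.
  Colin's payoff from Right: p·(-2) + (1−p)·1 = -3p + 1
  Colin's payoff from Left: p·(-4) + (1−p)·3 = -7p + 3
  -3p + 1 = -7p + 3  ⇒  4p = 2  ⇒  p = 1/2.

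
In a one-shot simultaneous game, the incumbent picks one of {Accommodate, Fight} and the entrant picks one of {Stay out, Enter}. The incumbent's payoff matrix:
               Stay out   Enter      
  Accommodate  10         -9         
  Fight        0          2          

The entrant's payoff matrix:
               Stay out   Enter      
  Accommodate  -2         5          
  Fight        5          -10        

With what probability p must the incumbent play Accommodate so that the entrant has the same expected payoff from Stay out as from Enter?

The entrant's indifference between Stay out and Enter determines the incumbent's mixing probability p:
  the entrant's payoff to Stay out: p·(-2) + (1−p)·5 = -7p + 5
  the entrant's payoff to Enter: p·5 + (1−p)·(-10) = 15p - 10
  -7p + 5 = 15p - 10  ⇒  -22p = -15  ⇒  p = 15/22.

p = 15/22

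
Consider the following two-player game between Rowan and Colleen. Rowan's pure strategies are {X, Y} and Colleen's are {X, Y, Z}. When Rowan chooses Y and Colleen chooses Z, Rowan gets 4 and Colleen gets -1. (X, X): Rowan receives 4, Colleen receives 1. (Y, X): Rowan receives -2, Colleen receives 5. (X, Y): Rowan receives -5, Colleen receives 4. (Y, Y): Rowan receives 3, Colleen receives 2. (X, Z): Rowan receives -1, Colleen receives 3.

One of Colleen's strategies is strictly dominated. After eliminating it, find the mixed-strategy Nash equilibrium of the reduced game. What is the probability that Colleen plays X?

Colleen's strategy Z is strictly dominated by Y: 4 > 3 and 2 > -1. Eliminate Z.
Colleen's mix must leave Rowan indifferent between X and Y.
  Rowan's payoff to X: q·4 + (1−q)·(-5) = 9q - 5
  Rowan's payoff to Y: q·(-2) + (1−q)·3 = -5q + 3
  9q - 5 = -5q + 3  ⇒  14q = 8  ⇒  q = 4/7.

q = 4/7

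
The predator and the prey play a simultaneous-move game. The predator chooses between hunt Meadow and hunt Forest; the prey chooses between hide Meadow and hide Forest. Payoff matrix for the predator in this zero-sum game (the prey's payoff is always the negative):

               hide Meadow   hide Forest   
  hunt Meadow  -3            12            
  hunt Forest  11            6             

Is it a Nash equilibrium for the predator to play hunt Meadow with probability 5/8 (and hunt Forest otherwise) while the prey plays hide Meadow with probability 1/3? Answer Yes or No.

Given the predator's mix p = 5/8, the prey's payoff from hide Meadow is -9/4 but from hide Forest is -39/4. The prey strictly prefers hide Meadow, so the prey would not mix.
So the proposed profile is not a Nash equilibrium.

No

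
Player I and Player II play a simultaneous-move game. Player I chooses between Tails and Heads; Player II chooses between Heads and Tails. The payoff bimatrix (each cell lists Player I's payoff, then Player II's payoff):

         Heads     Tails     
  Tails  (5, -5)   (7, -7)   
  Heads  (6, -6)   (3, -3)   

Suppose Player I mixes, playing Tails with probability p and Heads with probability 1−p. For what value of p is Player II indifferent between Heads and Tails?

Set Player II's expected payoff from Heads equal to that from Tails:
  Player II's payoff to Heads: p·(-5) + (1−p)·(-6) = p - 6
  Player II's payoff to Tails: p·(-7) + (1−p)·(-3) = -4p - 3
  p - 6 = -4p - 3  ⇒  5p = 3  ⇒  p = 3/5.

p = 3/5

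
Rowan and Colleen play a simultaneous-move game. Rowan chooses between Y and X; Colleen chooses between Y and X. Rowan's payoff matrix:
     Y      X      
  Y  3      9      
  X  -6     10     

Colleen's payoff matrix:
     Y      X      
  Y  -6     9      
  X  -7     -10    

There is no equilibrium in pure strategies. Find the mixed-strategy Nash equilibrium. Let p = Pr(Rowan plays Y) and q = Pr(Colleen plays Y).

Set Colleen's expected payoff from Y equal to that from X:
  Colleen's expected payoff from Y: p·(-6) + (1−p)·(-7) = p - 7
  Colleen's expected payoff from X: p·9 + (1−p)·(-10) = 19p - 10
  p - 7 = 19p - 10  ⇒  -18p = -3  ⇒  p = 1/6.
Set Rowan's expected payoff from Y equal to that from X:
  Rowan's payoff to Y: q·3 + (1−q)·9 = -6q + 9
  Rowan's payoff to X: q·(-6) + (1−q)·10 = -16q + 10
  -6q + 9 = -16q + 10  ⇒  10q = 1  ⇒  q = 1/10.

p = 1/6, q = 1/10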